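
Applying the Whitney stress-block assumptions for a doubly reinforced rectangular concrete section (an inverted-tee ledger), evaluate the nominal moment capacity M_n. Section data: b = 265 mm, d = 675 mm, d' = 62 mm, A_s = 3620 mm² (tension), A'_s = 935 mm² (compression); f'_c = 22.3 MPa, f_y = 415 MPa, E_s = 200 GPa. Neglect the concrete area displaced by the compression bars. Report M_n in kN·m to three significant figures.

Assume both tension and compression steel yield.
Net tension couple steel: A_s − A'_s = 2685 mm².
a = (A_s − A'_s) f_y / (0.85 f'_c b) = 1114275/(0.85 × 22.3 × 265) = 221.83 mm.
c = a/β₁ = 221.83/0.85 = 260.98 mm; ε'_s = 0.003(c − d')/c = 0.0023 ≥ f_y/E_s = 0.0021, so compression steel does yield.
M_n = (A_s − A'_s) f_y (d − a/2) + A'_s f_y (d − d') = [1114275 × (675 − 110.915) + 388025 × (675 − 62)] × 10⁻⁶ = 628.55 + 237.86 = 866.41 kN·m.

M_n ≈ 866 kN·m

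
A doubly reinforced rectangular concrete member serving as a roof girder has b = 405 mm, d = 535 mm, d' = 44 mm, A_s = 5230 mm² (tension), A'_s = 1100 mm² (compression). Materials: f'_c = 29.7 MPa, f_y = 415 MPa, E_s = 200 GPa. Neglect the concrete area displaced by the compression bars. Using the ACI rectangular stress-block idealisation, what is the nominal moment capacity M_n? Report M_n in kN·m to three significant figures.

Assume both tension and compression steel yield.
Net tension couple steel: A_s − A'_s = 4130 mm².
a = (A_s − A'_s) f_y / (0.85 f'_c b) = 1713950/(0.85 × 29.7 × 405) = 167.64 mm.
c = a/β₁ = 167.64/0.838 = 200.05 mm; ε'_s = 0.003(c − d')/c = 0.0023 ≥ f_y/E_s = 0.0021, so compression steel does yield.
M_n = (A_s − A'_s) f_y (d − a/2) + A'_s f_y (d − d') = [1713950 × (535 − 83.82) + 456500 × (535 − 44)] × 10⁻⁶ = 773.30 + 224.14 = 997.44 kN·m.

M_n ≈ 997 kN·m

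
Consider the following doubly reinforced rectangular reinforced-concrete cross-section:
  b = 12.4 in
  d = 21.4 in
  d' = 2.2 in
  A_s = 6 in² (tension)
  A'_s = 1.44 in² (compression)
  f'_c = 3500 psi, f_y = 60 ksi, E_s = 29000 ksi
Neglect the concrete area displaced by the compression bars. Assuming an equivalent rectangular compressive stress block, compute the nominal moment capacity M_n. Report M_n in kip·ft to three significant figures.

Assume both steels yield.
a = (A_s − A'_s) f_y/(0.85 f'_c b) = (6 − 1.44) × 60/(0.85 × 3.5 × 12.4) = 7.417 in.
c = a/β₁ = 7.417/0.85 = 8.726 in; ε'_s = 0.003(c − d')/c = 0.0022 ≥ ε_y = 0.0021, so the compression steel yields.
M_n = (A_s − A'_s) f_y (d − a/2) + A'_s f_y (d − d') = 273.6 × (21.4 − 3.7085) + 86.4 × (21.4 − 2.2) = 4840.4 + 1658.9 = 6499.3 kip·in = 6499.3/12 = 541.61 kip·ft.

M_n ≈ 542 kip·ft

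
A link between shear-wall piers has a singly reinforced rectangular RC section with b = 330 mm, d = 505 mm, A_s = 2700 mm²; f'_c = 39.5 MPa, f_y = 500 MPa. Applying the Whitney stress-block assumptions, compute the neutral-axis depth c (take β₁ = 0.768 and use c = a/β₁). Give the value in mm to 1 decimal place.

T = A_s f_y = 2700 × 500 = 1350000 N = 1350 kN.
Setting C = 0.85 f'_c a b equal to T: a = 1350000/(0.85 × 39.5 × 330) = 121.844 mm.
With β₁ = 0.768, c = a/β₁ = 121.844/0.768 = 158.7 mm.

c ≈ 158.7 mm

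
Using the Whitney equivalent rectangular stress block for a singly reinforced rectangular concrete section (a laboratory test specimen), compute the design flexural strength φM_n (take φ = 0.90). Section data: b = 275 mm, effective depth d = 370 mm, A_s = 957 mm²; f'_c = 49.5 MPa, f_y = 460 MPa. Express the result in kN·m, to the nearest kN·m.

T = A_s f_y = 957 × 460 = 440220 N = 440.22 kN.
From C = T: a = T/(0.85 f'_c b) = 440220/(0.85 × 49.5 × 275) = 38.05 mm.
M_n = T(d − a/2) = 440.22 kN × (370 − 19.025) mm = 154.51 kN·m.
φM_n = 0.90 × 154.51 = 139.06 kN·m.

φM_n ≈ 139 kN·m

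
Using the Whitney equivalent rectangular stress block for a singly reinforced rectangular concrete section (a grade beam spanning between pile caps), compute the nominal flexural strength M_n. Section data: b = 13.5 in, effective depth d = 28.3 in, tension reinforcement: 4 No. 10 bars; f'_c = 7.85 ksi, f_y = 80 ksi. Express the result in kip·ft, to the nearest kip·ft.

M_n ≈ 882 kip·ft

A_s = 4 × 1.27 = 5.08 in².
T = A_s f_y = 5.08 × 80 = 406.4 kips.
a = T/(0.85 f'_c b) = 406.4/(0.85 × 7.85 × 13.5) = 4.512 in.
M_n = T(d − a/2) = 406.4 × (28.3 − 2.256) = 10584.3 kip·in = 10584.3/12 = 882.03 kip·ft.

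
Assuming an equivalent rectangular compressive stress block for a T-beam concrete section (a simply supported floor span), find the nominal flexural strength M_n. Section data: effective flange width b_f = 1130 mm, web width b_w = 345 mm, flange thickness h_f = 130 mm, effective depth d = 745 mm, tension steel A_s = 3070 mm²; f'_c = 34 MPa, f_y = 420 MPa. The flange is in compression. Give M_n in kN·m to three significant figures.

M_n ≈ 935 kN·m

Tension: T = A_s f_y = 3070 × 420 = 1289400 N.
Try a within the flange: a = T/(0.85 f'_c b_f) = 1289400/(0.85 × 34 × 1130) = 39.48 mm.
Since a = 39.48 ≤ h_f = 130 mm, the stress block lies entirely in the flange; analyse as a rectangular beam of width b_f.
M_n = T(d − a/2) = 1289400 × (745 − 19.74) = 935.15 × 10⁶ N·mm.
M_n = 935.15 kN·m.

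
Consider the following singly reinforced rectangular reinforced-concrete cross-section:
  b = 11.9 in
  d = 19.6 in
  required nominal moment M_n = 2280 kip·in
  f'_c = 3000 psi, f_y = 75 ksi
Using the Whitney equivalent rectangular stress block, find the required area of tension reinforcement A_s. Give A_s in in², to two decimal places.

From M_n = 0.85 f'_c a b (d − a/2):
a = d − √(d² − 2M_n/(0.85 f'_c b)) = 19.6 − √(19.6² − 2 × 2280/(0.85 × 3 × 11.9)) = 4.307 in.
A_s = 0.85 f'_c a b / f_y = 0.85 × 3 × 4.307 × 11.9 / 75 = 1.743 in².

A_s ≈ 1.74 in²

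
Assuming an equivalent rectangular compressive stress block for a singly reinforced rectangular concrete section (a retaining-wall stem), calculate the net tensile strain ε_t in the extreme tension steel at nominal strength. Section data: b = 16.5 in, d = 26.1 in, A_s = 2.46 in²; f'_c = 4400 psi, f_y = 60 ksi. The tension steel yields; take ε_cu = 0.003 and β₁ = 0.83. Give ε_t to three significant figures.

a = A_s f_y/(0.85 f'_c b) = 2.392 in.
β₁ = 0.83, so c = a/β₁ = 2.392/0.83 = 2.882 in.
From the linear strain diagram with ε_cu = 0.003: ε_t = 0.003 (d − c)/c = 0.003 × (26.1 − 2.882)/2.882 = 0.0242.
Since ε_t ≥ 0.005, the section is tension-controlled.

ε_t ≈ 0.0242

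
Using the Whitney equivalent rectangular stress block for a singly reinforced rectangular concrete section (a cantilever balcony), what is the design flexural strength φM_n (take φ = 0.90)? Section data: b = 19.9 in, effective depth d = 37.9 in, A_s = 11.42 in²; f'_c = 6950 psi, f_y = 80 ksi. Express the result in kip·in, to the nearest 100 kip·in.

T = A_s f_y = 11.42 × 80 = 913.6 kips.
a = T/(0.85 f'_c b) = 913.6/(0.85 × 6.95 × 19.9) = 7.771 in.
M_n = T(d − a/2) = 913.6 × (37.9 − 3.8855) = 31075.6 kip·in.
φM_n = 0.90 × 31075.6 = 27968.0 kip·in.

φM_n ≈ 28000 kip·in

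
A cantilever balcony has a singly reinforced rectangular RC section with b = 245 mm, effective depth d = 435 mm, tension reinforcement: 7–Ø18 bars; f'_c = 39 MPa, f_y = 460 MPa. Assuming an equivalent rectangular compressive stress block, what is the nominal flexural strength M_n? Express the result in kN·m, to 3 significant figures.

A_s = 7 × 254 = 1778 mm².
T = A_s f_y = 1778 × 460 = 817880 N = 817.88 kN.
From C = T: a = T/(0.85 f'_c b) = 817880/(0.85 × 39 × 245) = 100.70 mm.
M_n = T(d − a/2) = 817.88 kN × (435 − 50.35) mm = 314.60 kN·m.

M_n ≈ 315 kN·m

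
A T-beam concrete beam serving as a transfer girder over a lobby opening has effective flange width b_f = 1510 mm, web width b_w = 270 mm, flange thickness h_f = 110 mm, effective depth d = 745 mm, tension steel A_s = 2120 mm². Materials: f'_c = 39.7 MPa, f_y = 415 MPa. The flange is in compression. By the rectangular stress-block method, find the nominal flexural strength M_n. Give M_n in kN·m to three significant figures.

Tension: T = A_s f_y = 2120 × 415 = 879800 N.
Try a within the flange: a = T/(0.85 f'_c b_f) = 879800/(0.85 × 39.7 × 1510) = 17.27 mm.
Since a = 17.27 ≤ h_f = 110 mm, the stress block lies entirely in the flange; analyse as a rectangular beam of width b_f.
M_n = T(d − a/2) = 879800 × (745 − 8.635) = 647.85 × 10⁶ N·mm.
M_n = 647.85 kN·m.

M_n ≈ 648 kN·m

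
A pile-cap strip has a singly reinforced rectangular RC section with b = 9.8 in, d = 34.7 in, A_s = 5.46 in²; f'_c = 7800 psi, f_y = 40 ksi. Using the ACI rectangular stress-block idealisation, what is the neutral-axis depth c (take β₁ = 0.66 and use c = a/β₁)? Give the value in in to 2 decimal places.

c ≈ 5.09 in

T = A_s f_y = 5.46 × 40 = 218.4 kips.
a = T/(0.85 f'_c b) = 218.4/(0.85 × 7.8 × 9.8) = 3.3613 in.
With β₁ = 0.66, c = a/β₁ = 3.3613/0.66 = 5.09 in.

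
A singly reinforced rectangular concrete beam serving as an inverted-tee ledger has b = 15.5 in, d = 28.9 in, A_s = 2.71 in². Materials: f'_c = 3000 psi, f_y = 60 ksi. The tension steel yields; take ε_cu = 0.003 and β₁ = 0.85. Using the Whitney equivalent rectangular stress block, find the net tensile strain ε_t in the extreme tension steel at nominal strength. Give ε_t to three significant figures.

ε_t ≈ 0.0149

a = A_s f_y/(0.85 f'_c b) = 4.114 in.
β₁ = 0.85, so c = a/β₁ = 4.114/0.85 = 4.840 in.
From the linear strain diagram with ε_cu = 0.003: ε_t = 0.003 (d − c)/c = 0.003 × (28.9 − 4.840)/4.840 = 0.0149.
Since ε_t ≥ 0.005, the section is tension-controlled.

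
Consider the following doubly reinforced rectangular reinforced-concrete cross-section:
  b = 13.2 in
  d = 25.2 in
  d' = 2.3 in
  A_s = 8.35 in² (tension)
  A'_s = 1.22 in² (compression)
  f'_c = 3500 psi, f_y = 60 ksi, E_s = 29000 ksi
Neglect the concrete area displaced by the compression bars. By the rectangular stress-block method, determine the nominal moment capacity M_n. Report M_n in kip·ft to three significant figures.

Assume both steels yield.
a = (A_s − A'_s) f_y/(0.85 f'_c b) = (8.35 − 1.22) × 60/(0.85 × 3.5 × 13.2) = 10.894 in.
c = a/β₁ = 10.894/0.85 = 12.816 in; ε'_s = 0.003(c − d')/c = 0.0025 ≥ ε_y = 0.0021, so the compression steel yields.
M_n = (A_s − A'_s) f_y (d − a/2) + A'_s f_y (d − d') = 427.8 × (25.2 − 5.447) + 73.2 × (25.2 − 2.3) = 8450.3 + 1676.3 = 10126.6 kip·in = 10126.6/12 = 843.88 kip·ft.

M_n ≈ 844 kip·ft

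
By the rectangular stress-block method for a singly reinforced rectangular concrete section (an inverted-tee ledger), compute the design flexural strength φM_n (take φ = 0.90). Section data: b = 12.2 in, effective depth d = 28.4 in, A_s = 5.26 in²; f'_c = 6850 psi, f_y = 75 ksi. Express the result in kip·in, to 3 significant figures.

φM_n ≈ 9100 kip·in

T = A_s f_y = 5.26 × 75 = 394.5 kips.
a = T/(0.85 f'_c b) = 394.5/(0.85 × 6.85 × 12.2) = 5.554 in.
M_n = T(d − a/2) = 394.5 × (28.4 − 2.777) = 10108.3 kip·in.
φM_n = 0.90 × 10108.3 = 9097.5 kip·in.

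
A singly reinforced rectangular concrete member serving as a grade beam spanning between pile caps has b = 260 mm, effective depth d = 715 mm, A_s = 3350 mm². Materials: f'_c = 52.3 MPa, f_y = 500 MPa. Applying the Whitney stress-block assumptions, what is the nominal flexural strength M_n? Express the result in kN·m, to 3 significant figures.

M_n ≈ 1080 kN·m

T = A_s f_y = 3350 × 500 = 1675000 N = 1675 kN.
From C = T: a = T/(0.85 f'_c b) = 1675000/(0.85 × 52.3 × 260) = 144.92 mm.
M_n = T(d − a/2) = 1675 kN × (715 − 72.46) mm = 1076.25 kN·m.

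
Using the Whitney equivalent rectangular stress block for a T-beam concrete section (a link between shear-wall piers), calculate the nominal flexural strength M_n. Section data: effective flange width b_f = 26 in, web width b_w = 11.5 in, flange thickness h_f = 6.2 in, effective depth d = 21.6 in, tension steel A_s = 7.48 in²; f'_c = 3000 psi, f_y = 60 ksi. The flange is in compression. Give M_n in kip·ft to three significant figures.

M_n ≈ 680 kip·ft

Tension: T = A_s f_y = 7.48 × 60 = 448.8 kips.
Try a within the flange: a = T/(0.85 f'_c b_f) = 448.8/(0.85 × 3 × 26) = 6.769 in.
a = 6.769 > h_f = 6.2 in: the block extends into the web. Split into flange-overhang and web parts.
C_f = 0.85 f'_c (b_f − b_w) h_f = 0.85 × 3 × (26 − 11.5) × 6.2 = 229.2 kips.
Remaining web compression depth: a_w = (T − C_f)/(0.85 f'_c b_w) = (448.8 − 229.2)/(0.85 × 3 × 11.5) = 7.488 in.
M_n = C_f(d − h_f/2) + (T − C_f)(d − a_w/2) = 229.2 × (21.6 − 3.1) + 219.6 × (21.6 − 3.744) = 4240.2 + 3921.2 = 8161.4 kip·in.
M_n = 8161.4/12 = 680.12 kip·ft.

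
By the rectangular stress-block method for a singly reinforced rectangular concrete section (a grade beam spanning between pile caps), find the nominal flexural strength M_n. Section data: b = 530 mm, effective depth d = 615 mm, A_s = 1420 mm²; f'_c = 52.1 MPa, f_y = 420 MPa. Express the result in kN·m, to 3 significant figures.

M_n ≈ 359 kN·m

T = A_s f_y = 1420 × 420 = 596400 N = 596.4 kN.
From C = T: a = T/(0.85 f'_c b) = 596400/(0.85 × 52.1 × 530) = 25.41 mm.
M_n = T(d − a/2) = 596.4 kN × (615 − 12.705) mm = 359.21 kN·m.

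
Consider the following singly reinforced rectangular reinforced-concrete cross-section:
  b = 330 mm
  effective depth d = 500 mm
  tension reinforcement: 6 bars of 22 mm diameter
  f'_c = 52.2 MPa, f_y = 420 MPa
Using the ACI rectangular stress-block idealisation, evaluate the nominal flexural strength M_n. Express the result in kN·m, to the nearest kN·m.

A_s = 6 × 380 = 2280 mm².
T = A_s f_y = 2280 × 420 = 957600 N = 957.6 kN.
From C = T: a = T/(0.85 f'_c b) = 957600/(0.85 × 52.2 × 330) = 65.40 mm.
M_n = T(d − a/2) = 957.6 kN × (500 − 32.7) mm = 447.49 kN·m.

M_n ≈ 447 kN·m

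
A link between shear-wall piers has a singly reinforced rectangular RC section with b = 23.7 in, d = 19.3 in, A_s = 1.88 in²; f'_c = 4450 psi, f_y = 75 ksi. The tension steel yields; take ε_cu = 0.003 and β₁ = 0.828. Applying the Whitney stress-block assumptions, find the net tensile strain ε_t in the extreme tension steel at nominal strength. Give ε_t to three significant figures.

ε_t ≈ 0.0275

a = A_s f_y/(0.85 f'_c b) = 1.573 in.
β₁ = 0.828, so c = a/β₁ = 1.573/0.828 = 1.900 in.
From the linear strain diagram with ε_cu = 0.003: ε_t = 0.003 (d − c)/c = 0.003 × (19.3 − 1.900)/1.900 = 0.0275.
Since ε_t ≥ 0.005, the section is tension-controlled.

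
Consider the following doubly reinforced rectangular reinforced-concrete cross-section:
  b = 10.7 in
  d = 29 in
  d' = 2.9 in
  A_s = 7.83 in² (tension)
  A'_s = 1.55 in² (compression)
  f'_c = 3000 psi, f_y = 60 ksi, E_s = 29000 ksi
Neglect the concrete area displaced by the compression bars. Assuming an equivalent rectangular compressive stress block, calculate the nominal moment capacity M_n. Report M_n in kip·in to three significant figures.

Assume both steels yield.
a = (A_s − A'_s) f_y/(0.85 f'_c b) = (7.83 − 1.55) × 60/(0.85 × 3 × 10.7) = 13.810 in.
c = a/β₁ = 13.810/0.85 = 16.247 in; ε'_s = 0.003(c − d')/c = 0.0025 ≥ ε_y = 0.0021, so the compression steel yields.
M_n = (A_s − A'_s) f_y (d − a/2) + A'_s f_y (d − d') = 376.8 × (29 − 6.905) + 93 × (29 − 2.9) = 8325.4 + 2427.3 = 10752.7 kip·in.

M_n ≈ 10800 kip·in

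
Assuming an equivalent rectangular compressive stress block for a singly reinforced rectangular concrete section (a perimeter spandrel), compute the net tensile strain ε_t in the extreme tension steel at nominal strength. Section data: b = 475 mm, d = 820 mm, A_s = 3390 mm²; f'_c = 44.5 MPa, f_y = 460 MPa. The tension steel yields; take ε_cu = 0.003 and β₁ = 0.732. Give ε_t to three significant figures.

a = A_s f_y/(0.85 f'_c b) = 86.79 mm.
β₁ = 0.732, so c = a/β₁ = 86.79/0.732 = 118.57 mm.
From the linear strain diagram with ε_cu = 0.003: ε_t = 0.003 (d − c)/c = 0.003 × (820 − 118.57)/118.57 = 0.0177.
Since ε_t ≥ 0.005, the section is tension-controlled.

ε_t ≈ 0.0177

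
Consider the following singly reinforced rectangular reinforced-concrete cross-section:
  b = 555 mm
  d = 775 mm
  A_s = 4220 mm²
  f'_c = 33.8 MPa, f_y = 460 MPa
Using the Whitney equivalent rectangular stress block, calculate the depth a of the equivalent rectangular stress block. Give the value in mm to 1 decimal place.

a ≈ 121.7 mm

T = A_s f_y = 4220 × 460 = 1941200 N = 1941.2 kN.
Setting C = 0.85 f'_c a b equal to T: a = 1941200/(0.85 × 33.8 × 555) = 121.7 mm.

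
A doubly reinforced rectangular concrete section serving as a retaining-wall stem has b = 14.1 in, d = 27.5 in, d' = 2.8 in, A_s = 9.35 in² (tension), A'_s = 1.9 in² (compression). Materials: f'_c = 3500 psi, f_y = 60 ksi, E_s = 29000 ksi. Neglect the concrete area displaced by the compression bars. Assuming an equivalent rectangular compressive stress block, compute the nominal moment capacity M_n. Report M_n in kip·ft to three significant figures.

Assume both steels yield.
a = (A_s − A'_s) f_y/(0.85 f'_c b) = (9.35 − 1.9) × 60/(0.85 × 3.5 × 14.1) = 10.656 in.
c = a/β₁ = 10.656/0.85 = 12.536 in; ε'_s = 0.003(c − d')/c = 0.0023 ≥ ε_y = 0.0021, so the compression steel yields.
M_n = (A_s − A'_s) f_y (d − a/2) + A'_s f_y (d − d') = 447 × (27.5 − 5.328) + 114 × (27.5 − 2.8) = 9910.9 + 2815.8 = 12726.7 kip·in = 12726.7/12 = 1060.56 kip·ft.

M_n ≈ 1060 kip·ft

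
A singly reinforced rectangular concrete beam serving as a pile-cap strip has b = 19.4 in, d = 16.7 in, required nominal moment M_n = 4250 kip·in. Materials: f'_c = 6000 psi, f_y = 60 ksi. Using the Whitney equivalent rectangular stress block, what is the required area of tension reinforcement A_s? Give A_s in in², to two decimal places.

From M_n = 0.85 f'_c a b (d − a/2):
a = d − √(d² − 2M_n/(0.85 f'_c b)) = 16.7 − √(16.7² − 2 × 4250/(0.85 × 6 × 19.4)) = 2.808 in.
A_s = 0.85 f'_c a b / f_y = 0.85 × 6 × 2.808 × 19.4 / 60 = 4.630 in².

A_s ≈ 4.63 in²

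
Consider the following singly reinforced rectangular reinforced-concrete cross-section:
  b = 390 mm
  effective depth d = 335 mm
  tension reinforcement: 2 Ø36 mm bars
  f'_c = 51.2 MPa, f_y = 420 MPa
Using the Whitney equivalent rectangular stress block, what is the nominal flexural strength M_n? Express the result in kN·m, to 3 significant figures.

A_s = 2 × 1018 = 2036 mm².
T = A_s f_y = 2036 × 420 = 855120 N = 855.12 kN.
From C = T: a = T/(0.85 f'_c b) = 855120/(0.85 × 51.2 × 390) = 50.38 mm.
M_n = T(d − a/2) = 855.12 kN × (335 − 25.19) mm = 264.92 kN·m.

M_n ≈ 265 kN·m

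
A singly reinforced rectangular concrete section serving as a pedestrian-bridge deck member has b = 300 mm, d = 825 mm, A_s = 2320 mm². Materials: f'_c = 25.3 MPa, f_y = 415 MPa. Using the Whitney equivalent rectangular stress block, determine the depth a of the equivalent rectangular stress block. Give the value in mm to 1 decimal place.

T = A_s f_y = 2320 × 415 = 962800 N = 962.8 kN.
Setting C = 0.85 f'_c a b equal to T: a = 962800/(0.85 × 25.3 × 300) = 149.2 mm.

a ≈ 149.2 mm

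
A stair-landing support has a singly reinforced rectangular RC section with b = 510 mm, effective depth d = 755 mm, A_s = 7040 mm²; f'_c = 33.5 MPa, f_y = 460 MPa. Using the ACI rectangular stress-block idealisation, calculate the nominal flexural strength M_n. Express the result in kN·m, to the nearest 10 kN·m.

M_n ≈ 2080 kN·m

T = A_s f_y = 7040 × 460 = 3238400 N = 3238.4 kN.
From C = T: a = T/(0.85 f'_c b) = 3238400/(0.85 × 33.5 × 510) = 223.00 mm.
M_n = T(d − a/2) = 3238.4 kN × (755 − 111.5) mm = 2083.91 kN·m.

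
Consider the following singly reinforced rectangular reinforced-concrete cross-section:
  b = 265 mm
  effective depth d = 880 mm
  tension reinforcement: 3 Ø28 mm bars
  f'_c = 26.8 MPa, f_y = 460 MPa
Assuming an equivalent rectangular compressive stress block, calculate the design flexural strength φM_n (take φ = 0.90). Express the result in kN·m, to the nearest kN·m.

A_s = 3 × 616 = 1848 mm².
T = A_s f_y = 1848 × 460 = 850080 N = 850.08 kN.
From C = T: a = T/(0.85 f'_c b) = 850080/(0.85 × 26.8 × 265) = 140.82 mm.
M_n = T(d − a/2) = 850.08 kN × (880 − 70.41) mm = 688.22 kN·m.
φM_n = 0.90 × 688.22 = 619.40 kN·m.

φM_n ≈ 619 kN·m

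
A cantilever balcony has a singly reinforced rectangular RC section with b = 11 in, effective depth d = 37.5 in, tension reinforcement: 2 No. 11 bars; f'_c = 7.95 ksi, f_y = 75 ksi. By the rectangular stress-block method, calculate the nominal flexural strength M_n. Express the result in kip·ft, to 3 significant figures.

M_n ≈ 701 kip·ft

A_s = 2 × 1.56 = 3.12 in².
T = A_s f_y = 3.12 × 75 = 234 kips.
a = T/(0.85 f'_c b) = 234/(0.85 × 7.95 × 11) = 3.148 in.
M_n = T(d − a/2) = 234 × (37.5 − 1.574) = 8406.7 kip·in = 8406.7/12 = 700.56 kip·ft.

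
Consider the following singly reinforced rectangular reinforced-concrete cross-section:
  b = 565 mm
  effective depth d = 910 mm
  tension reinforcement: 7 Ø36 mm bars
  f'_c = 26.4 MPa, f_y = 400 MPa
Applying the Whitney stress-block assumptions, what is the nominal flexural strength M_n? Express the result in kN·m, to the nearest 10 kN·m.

A_s = 7 × 1018 = 7126 mm².
T = A_s f_y = 7126 × 400 = 2850400 N = 2850.4 kN.
From C = T: a = T/(0.85 f'_c b) = 2850400/(0.85 × 26.4 × 565) = 224.82 mm.
M_n = T(d − a/2) = 2850.4 kN × (910 − 112.41) mm = 2273.45 kN·m.

M_n ≈ 2270 kN·m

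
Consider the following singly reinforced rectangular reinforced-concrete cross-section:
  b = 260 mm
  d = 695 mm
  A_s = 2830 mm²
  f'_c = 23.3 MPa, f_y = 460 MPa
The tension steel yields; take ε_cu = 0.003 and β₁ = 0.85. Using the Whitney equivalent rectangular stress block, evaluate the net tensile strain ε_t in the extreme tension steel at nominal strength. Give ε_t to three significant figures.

ε_t ≈ 0.00401

a = A_s f_y/(0.85 f'_c b) = 252.81 mm.
β₁ = 0.85, so c = a/β₁ = 252.81/0.85 = 297.42 mm.
From the linear strain diagram with ε_cu = 0.003: ε_t = 0.003 (d − c)/c = 0.003 × (695 − 297.42)/297.42 = 0.00401.
ε_t is between 0.004 and 0.005 — transition zone.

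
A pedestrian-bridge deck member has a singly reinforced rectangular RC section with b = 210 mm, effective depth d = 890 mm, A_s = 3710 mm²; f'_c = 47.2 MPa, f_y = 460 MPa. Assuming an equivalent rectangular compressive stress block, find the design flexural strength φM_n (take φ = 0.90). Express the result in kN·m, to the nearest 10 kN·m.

φM_n ≈ 1210 kN·m

T = A_s f_y = 3710 × 460 = 1706600 N = 1706.6 kN.
From C = T: a = T/(0.85 f'_c b) = 1706600/(0.85 × 47.2 × 210) = 202.56 mm.
M_n = T(d − a/2) = 1706.6 kN × (890 − 101.28) mm = 1346.03 kN·m.
φM_n = 0.90 × 1346.03 = 1211.43 kN·m.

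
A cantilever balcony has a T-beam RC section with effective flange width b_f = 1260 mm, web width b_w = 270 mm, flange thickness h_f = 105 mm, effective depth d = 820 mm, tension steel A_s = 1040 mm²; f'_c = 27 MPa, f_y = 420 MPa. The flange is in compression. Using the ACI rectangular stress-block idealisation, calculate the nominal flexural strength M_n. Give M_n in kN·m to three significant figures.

Tension: T = A_s f_y = 1040 × 420 = 436800 N.
Try a within the flange: a = T/(0.85 f'_c b_f) = 436800/(0.85 × 27 × 1260) = 15.11 mm.
Since a = 15.11 ≤ h_f = 105 mm, the stress block lies entirely in the flange; analyse as a rectangular beam of width b_f.
M_n = T(d − a/2) = 436800 × (820 − 7.555) = 354.88 × 10⁶ N·mm.
M_n = 354.88 kN·m.

M_n ≈ 355 kN·m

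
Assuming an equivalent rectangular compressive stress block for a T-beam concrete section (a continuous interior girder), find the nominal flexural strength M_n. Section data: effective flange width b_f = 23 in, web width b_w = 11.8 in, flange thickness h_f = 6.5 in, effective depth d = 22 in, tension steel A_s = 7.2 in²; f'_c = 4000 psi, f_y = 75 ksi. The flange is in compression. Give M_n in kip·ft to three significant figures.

M_n ≈ 834 kip·ft

Tension: T = A_s f_y = 7.2 × 75 = 540 kips.
Try a within the flange: a = T/(0.85 f'_c b_f) = 540/(0.85 × 4 × 23) = 6.905 in.
a = 6.905 > h_f = 6.5 in: the block extends into the web. Split into flange-overhang and web parts.
C_f = 0.85 f'_c (b_f − b_w) h_f = 0.85 × 4 × (23 − 11.8) × 6.5 = 247.5 kips.
Remaining web compression depth: a_w = (T − C_f)/(0.85 f'_c b_w) = (540 − 247.5)/(0.85 × 4 × 11.8) = 7.291 in.
M_n = C_f(d − h_f/2) + (T − C_f)(d − a_w/2) = 247.5 × (22 − 3.25) + 292.5 × (22 − 3.6455) = 4640.6 + 5368.7 = 10009.3 kip·in.
M_n = 10009.3/12 = 834.11 kip·ft.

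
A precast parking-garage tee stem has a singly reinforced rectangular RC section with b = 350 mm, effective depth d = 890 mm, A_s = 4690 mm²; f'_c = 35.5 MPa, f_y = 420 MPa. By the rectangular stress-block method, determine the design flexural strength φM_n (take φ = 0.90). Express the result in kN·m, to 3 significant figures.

T = A_s f_y = 4690 × 420 = 1969800 N = 1969.8 kN.
From C = T: a = T/(0.85 f'_c b) = 1969800/(0.85 × 35.5 × 350) = 186.51 mm.
M_n = T(d − a/2) = 1969.8 kN × (890 − 93.255) mm = 1569.43 kN·m.
φM_n = 0.90 × 1569.43 = 1412.49 kN·m.

φM_n ≈ 1410 kN·m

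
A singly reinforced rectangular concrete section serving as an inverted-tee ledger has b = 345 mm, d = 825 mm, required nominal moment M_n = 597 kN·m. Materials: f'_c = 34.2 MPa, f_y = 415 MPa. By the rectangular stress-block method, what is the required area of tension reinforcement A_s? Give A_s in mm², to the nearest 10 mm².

A_s ≈ 1830 mm²

With M_n = 0.85 f'_c a b (d − a/2), solve the quadratic for a:
a = d − √(d² − 2M_n/(0.85 f'_c b)) = 825 − √(825² − 2 × 597×10⁶/(0.85 × 34.2 × 345)) = 75.62 mm.
A_s = 0.85 f'_c a b / f_y = 0.85 × 34.2 × 75.62 × 345 / 415 = 1827.5 mm².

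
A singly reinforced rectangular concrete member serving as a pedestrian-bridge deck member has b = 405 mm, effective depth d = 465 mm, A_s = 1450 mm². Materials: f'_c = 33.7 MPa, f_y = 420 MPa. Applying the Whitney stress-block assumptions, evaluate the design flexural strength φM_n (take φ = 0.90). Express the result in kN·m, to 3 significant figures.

φM_n ≈ 240 kN·m

T = A_s f_y = 1450 × 420 = 609000 N = 609 kN.
From C = T: a = T/(0.85 f'_c b) = 609000/(0.85 × 33.7 × 405) = 52.49 mm.
M_n = T(d − a/2) = 609 kN × (465 − 26.245) mm = 267.20 kN·m.
φM_n = 0.90 × 267.20 = 240.48 kN·m.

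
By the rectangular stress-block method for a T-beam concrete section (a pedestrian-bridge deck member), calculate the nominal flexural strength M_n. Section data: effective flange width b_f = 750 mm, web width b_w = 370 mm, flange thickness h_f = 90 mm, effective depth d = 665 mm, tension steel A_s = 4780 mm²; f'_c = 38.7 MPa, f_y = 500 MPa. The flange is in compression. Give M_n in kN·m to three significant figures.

M_n ≈ 1470 kN·m

Tension: T = A_s f_y = 4780 × 500 = 2390000 N.
Try a within the flange: a = T/(0.85 f'_c b_f) = 2390000/(0.85 × 38.7 × 750) = 96.87 mm.
a = 96.87 > h_f = 90 mm: the block extends into the web. Split into flange-overhang and web parts.
C_f = 0.85 f'_c (b_f − b_w) h_f = 0.85 × 38.7 × (750 − 370) × 90 = 1125009 N.
Remaining web compression depth: a_w = (T − C_f)/(0.85 f'_c b_w) = (2390000 − 1125009)/(0.85 × 38.7 × 370) = 103.93 mm.
M_n = C_f(d − h_f/2) + (T − C_f)(d − a_w/2) = 1125009 × (665 − 45) + 1264991 × (665 − 51.965) = 697.51 + 775.48 = 1472.99 × 10⁶ N·mm.
M_n = 1472.99 kN·m.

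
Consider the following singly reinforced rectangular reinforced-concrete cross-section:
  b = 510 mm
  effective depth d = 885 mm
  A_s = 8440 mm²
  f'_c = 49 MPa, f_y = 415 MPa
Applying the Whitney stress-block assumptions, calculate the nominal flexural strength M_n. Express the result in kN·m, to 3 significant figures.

T = A_s f_y = 8440 × 415 = 3502600 N = 3502.6 kN.
From C = T: a = T/(0.85 f'_c b) = 3502600/(0.85 × 49 × 510) = 164.89 mm.
M_n = T(d − a/2) = 3502.6 kN × (885 − 82.445) mm = 2811.03 kN·m.

M_n ≈ 2810 kN·m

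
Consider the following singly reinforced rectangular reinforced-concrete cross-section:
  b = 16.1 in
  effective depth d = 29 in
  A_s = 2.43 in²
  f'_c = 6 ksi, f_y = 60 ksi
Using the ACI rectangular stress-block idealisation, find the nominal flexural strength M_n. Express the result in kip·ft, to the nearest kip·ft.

M_n ≈ 342 kip·ft

T = A_s f_y = 2.43 × 60 = 145.8 kips.
a = T/(0.85 f'_c b) = 145.8/(0.85 × 6 × 16.1) = 1.776 in.
M_n = T(d − a/2) = 145.8 × (29 − 0.888) = 4098.7 kip·in = 4098.7/12 = 341.56 kip·ft.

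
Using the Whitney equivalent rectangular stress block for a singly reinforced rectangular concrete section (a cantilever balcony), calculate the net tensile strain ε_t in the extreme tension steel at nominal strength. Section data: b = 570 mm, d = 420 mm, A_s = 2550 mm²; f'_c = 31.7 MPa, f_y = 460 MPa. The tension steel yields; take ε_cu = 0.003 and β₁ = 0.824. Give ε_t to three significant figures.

ε_t ≈ 0.0106

a = A_s f_y/(0.85 f'_c b) = 76.37 mm.
β₁ = 0.824, so c = a/β₁ = 76.37/0.824 = 92.68 mm.
From the linear strain diagram with ε_cu = 0.003: ε_t = 0.003 (d − c)/c = 0.003 × (420 − 92.68)/92.68 = 0.0106.
Since ε_t ≥ 0.005, the section is tension-controlled.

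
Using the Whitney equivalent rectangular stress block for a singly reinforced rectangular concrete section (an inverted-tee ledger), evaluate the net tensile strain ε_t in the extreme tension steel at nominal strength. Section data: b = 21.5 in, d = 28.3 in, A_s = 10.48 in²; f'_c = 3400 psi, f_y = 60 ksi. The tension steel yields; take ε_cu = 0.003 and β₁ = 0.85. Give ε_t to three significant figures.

a = A_s f_y/(0.85 f'_c b) = 10.120 in.
β₁ = 0.85, so c = a/β₁ = 10.120/0.85 = 11.906 in.
From the linear strain diagram with ε_cu = 0.003: ε_t = 0.003 (d − c)/c = 0.003 × (28.3 − 11.906)/11.906 = 0.00413.
ε_t is between 0.004 and 0.005 — transition zone.

ε_t ≈ 0.00413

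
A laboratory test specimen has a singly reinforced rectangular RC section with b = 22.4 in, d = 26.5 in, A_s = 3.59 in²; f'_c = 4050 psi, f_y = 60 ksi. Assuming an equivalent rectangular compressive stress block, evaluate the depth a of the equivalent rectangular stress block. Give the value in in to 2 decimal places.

T = A_s f_y = 3.59 × 60 = 215.4 kips.
a = T/(0.85 f'_c b) = 215.4/(0.85 × 4.05 × 22.4) = 2.79 in.

a ≈ 2.79 in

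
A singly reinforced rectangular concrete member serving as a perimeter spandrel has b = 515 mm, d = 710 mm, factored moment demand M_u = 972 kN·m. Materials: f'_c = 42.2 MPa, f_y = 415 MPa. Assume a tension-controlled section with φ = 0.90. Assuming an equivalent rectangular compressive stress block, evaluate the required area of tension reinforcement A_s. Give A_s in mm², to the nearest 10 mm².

A_s ≈ 3910 mm²

M_n = M_u/φ = 972/0.90 = 1080 kN·m.
With M_n = 0.85 f'_c a b (d − a/2), solve the quadratic for a:
a = d − √(d² − 2M_n/(0.85 f'_c b)) = 710 − √(710² − 2 × 1080×10⁶/(0.85 × 42.2 × 515)) = 87.77 mm.
A_s = 0.85 f'_c a b / f_y = 0.85 × 42.2 × 87.77 × 515 / 415 = 3906.9 mm².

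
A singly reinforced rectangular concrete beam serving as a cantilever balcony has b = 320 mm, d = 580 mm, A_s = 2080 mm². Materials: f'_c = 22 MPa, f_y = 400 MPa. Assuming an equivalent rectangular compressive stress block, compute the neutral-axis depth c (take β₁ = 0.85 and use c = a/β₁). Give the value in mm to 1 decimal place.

c ≈ 163.6 mm

T = A_s f_y = 2080 × 400 = 832000 N = 832 kN.
Setting C = 0.85 f'_c a b equal to T: a = 832000/(0.85 × 22 × 320) = 139.037 mm.
With β₁ = 0.85, c = a/β₁ = 139.037/0.85 = 163.6 mm.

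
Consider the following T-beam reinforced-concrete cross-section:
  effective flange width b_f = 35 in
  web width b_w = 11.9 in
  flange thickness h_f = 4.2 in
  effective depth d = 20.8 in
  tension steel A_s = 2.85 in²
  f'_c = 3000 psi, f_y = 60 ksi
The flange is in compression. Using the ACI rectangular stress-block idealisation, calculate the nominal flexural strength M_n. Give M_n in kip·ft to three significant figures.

M_n ≈ 283 kip·ft

Tension: T = A_s f_y = 2.85 × 60 = 171 kips.
Try a within the flange: a = T/(0.85 f'_c b_f) = 171/(0.85 × 3 × 35) = 1.916 in.
Since a = 1.916 ≤ h_f = 4.2 in, the stress block lies entirely in the flange; analyse as a rectangular beam of width b_f.
M_n = T(d − a/2) = 171 × (20.8 − 0.958) = 3393.0 kip·in.
M_n = 3393.0/12 = 282.75 kip·ft.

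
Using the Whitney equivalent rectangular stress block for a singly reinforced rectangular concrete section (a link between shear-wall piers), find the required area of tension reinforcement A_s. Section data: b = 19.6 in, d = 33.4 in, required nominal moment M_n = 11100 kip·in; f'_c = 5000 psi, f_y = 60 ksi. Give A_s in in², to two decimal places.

From M_n = 0.85 f'_c a b (d − a/2):
a = d − √(d² − 2M_n/(0.85 f'_c b)) = 33.4 − √(33.4² − 2 × 11100/(0.85 × 5 × 19.6)) = 4.261 in.
A_s = 0.85 f'_c a b / f_y = 0.85 × 5 × 4.261 × 19.6 / 60 = 5.916 in².

A_s ≈ 5.92 in²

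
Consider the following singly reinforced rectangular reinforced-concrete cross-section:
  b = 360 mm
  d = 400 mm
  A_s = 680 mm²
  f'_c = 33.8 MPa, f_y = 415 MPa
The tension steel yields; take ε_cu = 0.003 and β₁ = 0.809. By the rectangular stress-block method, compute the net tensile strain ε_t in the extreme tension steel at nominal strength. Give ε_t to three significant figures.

ε_t ≈ 0.0326

a = A_s f_y/(0.85 f'_c b) = 27.28 mm.
β₁ = 0.809, so c = a/β₁ = 27.28/0.809 = 33.72 mm.
From the linear strain diagram with ε_cu = 0.003: ε_t = 0.003 (d − c)/c = 0.003 × (400 − 33.72)/33.72 = 0.0326.
Since ε_t ≥ 0.005, the section is tension-controlled.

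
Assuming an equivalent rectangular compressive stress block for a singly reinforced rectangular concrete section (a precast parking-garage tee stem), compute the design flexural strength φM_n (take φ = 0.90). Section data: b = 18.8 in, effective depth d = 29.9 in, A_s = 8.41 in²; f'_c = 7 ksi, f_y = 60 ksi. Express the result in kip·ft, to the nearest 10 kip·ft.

φM_n ≈ 1050 kip·ft

T = A_s f_y = 8.41 × 60 = 504.6 kips.
a = T/(0.85 f'_c b) = 504.6/(0.85 × 7 × 18.8) = 4.511 in.
M_n = T(d − a/2) = 504.6 × (29.9 − 2.2555) = 13949.4 kip·in = 13949.4/12 = 1162.45 kip·ft.
φM_n = 0.90 × 1162.45 = 1046.21 kip·ft.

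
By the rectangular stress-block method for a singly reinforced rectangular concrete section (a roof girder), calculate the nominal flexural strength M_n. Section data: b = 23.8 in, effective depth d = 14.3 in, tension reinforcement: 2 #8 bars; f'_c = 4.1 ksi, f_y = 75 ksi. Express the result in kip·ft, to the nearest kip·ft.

A_s = 2 × 0.79 = 1.58 in².
T = A_s f_y = 1.58 × 75 = 118.5 kips.
a = T/(0.85 f'_c b) = 118.5/(0.85 × 4.1 × 23.8) = 1.429 in.
M_n = T(d − a/2) = 118.5 × (14.3 − 0.7145) = 1609.9 kip·in = 1609.9/12 = 134.16 kip·ft.

M_n ≈ 134 kip·ft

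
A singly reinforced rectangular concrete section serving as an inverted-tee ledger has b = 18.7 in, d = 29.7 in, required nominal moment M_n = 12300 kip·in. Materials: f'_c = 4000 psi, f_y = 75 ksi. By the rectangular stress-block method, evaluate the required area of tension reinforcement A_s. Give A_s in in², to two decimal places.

From M_n = 0.85 f'_c a b (d − a/2):
a = d − √(d² − 2M_n/(0.85 f'_c b)) = 29.7 − √(29.7² − 2 × 12300/(0.85 × 4 × 18.7)) = 7.447 in.
A_s = 0.85 f'_c a b / f_y = 0.85 × 4 × 7.447 × 18.7 / 75 = 6.313 in².

A_s ≈ 6.31 in²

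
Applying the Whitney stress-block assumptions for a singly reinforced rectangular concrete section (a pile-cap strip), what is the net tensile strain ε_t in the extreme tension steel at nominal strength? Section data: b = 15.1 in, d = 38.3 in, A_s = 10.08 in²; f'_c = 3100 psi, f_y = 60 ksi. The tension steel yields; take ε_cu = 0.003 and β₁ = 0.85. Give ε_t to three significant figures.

a = A_s f_y/(0.85 f'_c b) = 15.200 in.
β₁ = 0.85, so c = a/β₁ = 15.200/0.85 = 17.882 in.
From the linear strain diagram with ε_cu = 0.003: ε_t = 0.003 (d − c)/c = 0.003 × (38.3 − 17.882)/17.882 = 0.00343.
ε_t < 0.004 — the section is over-reinforced for flexure under ACI limits.

ε_t ≈ 0.00343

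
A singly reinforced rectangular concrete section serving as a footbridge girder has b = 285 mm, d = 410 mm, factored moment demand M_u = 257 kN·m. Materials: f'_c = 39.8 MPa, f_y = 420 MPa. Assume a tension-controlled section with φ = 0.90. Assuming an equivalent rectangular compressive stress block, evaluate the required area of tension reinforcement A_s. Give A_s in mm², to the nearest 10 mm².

M_n = M_u/φ = 257/0.90 = 285.556 kN·m.
With M_n = 0.85 f'_c a b (d − a/2), solve the quadratic for a:
a = d − √(d² − 2M_n/(0.85 f'_c b)) = 410 − √(410² − 2 × 285.556×10⁶/(0.85 × 39.8 × 285)) = 80.05 mm.
A_s = 0.85 f'_c a b / f_y = 0.85 × 39.8 × 80.05 × 285 / 420 = 1837.6 mm².

A_s ≈ 1840 mm²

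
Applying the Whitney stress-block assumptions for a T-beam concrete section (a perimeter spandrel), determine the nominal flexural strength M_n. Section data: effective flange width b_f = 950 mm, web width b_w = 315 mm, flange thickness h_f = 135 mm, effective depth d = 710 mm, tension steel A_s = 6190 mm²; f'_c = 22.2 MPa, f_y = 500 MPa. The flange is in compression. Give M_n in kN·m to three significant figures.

Tension: T = A_s f_y = 6190 × 500 = 3095000 N.
Try a within the flange: a = T/(0.85 f'_c b_f) = 3095000/(0.85 × 22.2 × 950) = 172.65 mm.
a = 172.65 > h_f = 135 mm: the block extends into the web. Split into flange-overhang and web parts.
C_f = 0.85 f'_c (b_f − b_w) h_f = 0.85 × 22.2 × (950 − 315) × 135 = 1617631 N.
Remaining web compression depth: a_w = (T − C_f)/(0.85 f'_c b_w) = (3095000 − 1617631)/(0.85 × 22.2 × 315) = 248.55 mm.
M_n = C_f(d − h_f/2) + (T − C_f)(d − a_w/2) = 1617631 × (710 − 67.5) + 1477369 × (710 − 124.275) = 1039.33 + 865.33 = 1904.66 × 10⁶ N·mm.
M_n = 1904.66 kN·m.

M_n ≈ 1900 kN·m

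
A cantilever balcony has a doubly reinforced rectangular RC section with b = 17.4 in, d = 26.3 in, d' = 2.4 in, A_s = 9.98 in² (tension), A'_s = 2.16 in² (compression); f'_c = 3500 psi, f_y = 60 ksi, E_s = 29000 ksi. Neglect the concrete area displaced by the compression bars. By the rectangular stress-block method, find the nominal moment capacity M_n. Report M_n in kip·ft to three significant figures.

Assume both steels yield.
a = (A_s − A'_s) f_y/(0.85 f'_c b) = (9.98 − 2.16) × 60/(0.85 × 3.5 × 17.4) = 9.064 in.
c = a/β₁ = 9.064/0.85 = 10.664 in; ε'_s = 0.003(c − d')/c = 0.0023 ≥ ε_y = 0.0021, so the compression steel yields.
M_n = (A_s − A'_s) f_y (d − a/2) + A'_s f_y (d − d') = 469.2 × (26.3 − 4.532) + 129.6 × (26.3 − 2.4) = 10213.5 + 3097.4 = 13310.9 kip·in = 13310.9/12 = 1109.24 kip·ft.

M_n ≈ 1110 kip·ft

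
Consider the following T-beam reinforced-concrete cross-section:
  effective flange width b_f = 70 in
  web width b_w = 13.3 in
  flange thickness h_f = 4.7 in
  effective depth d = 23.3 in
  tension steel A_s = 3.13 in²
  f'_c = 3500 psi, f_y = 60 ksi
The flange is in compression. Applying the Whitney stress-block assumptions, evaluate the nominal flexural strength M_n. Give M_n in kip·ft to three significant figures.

M_n ≈ 358 kip·ft

Tension: T = A_s f_y = 3.13 × 60 = 187.8 kips.
Try a within the flange: a = T/(0.85 f'_c b_f) = 187.8/(0.85 × 3.5 × 70) = 0.902 in.
Since a = 0.902 ≤ h_f = 4.7 in, the stress block lies entirely in the flange; analyse as a rectangular beam of width b_f.
M_n = T(d − a/2) = 187.8 × (23.3 − 0.451) = 4291.0 kip·in.
M_n = 4291.0/12 = 357.58 kip·ft.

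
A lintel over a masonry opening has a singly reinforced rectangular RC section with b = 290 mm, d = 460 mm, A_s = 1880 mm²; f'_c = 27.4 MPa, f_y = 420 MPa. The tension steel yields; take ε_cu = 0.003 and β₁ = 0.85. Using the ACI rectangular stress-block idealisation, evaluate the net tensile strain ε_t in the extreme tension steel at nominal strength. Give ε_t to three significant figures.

ε_t ≈ 0.00703

a = A_s f_y/(0.85 f'_c b) = 116.91 mm.
β₁ = 0.85, so c = a/β₁ = 116.91/0.85 = 137.54 mm.
From the linear strain diagram with ε_cu = 0.003: ε_t = 0.003 (d − c)/c = 0.003 × (460 − 137.54)/137.54 = 0.00703.
Since ε_t ≥ 0.005, the section is tension-controlled.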